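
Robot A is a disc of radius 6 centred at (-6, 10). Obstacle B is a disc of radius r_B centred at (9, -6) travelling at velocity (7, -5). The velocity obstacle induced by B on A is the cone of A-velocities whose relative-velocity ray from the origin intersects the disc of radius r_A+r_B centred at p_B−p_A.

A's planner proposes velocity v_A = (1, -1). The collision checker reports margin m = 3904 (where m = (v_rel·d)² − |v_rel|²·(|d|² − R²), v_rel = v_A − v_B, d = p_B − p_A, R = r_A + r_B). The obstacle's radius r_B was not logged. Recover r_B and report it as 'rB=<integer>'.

m = 3904
d = (15, -16);  v_rel = (-6, 4),  |v_rel|² = 52
v_rel×d = (-6)·(-16) − (4)·(15) = 36
since m = R²·52 − 36²:  R² = (1296 + 3904) / 52 = 100
R = √100 = 10  ⇒  r_B = 10 − 6 = 4

rB=4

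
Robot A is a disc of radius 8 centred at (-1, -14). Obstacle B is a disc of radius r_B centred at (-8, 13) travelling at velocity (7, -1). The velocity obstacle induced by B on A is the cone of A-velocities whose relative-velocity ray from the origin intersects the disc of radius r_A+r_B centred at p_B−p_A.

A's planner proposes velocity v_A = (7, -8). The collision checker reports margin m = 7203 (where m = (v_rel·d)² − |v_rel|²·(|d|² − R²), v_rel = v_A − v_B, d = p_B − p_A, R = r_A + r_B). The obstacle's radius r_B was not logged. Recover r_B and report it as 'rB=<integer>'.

m = 7203
d = (-7, 27);  v_rel = (0, -7),  |v_rel|² = 49
v_rel×d = (0)·(27) − (-7)·(-7) = -49
since m = R²·49 − (-49)²:  R² = (2401 + 7203) / 49 = 196
R = √196 = 14  ⇒  r_B = 14 − 8 = 6

rB=6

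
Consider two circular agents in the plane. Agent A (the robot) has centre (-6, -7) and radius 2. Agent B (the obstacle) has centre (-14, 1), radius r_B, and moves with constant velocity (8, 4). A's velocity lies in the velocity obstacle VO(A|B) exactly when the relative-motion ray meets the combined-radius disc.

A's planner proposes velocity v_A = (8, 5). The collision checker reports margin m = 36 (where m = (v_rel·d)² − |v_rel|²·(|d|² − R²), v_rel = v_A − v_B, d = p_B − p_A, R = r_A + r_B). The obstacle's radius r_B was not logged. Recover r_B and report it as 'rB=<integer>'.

m = 36
d = (-8, 8);  v_rel = (0, 1),  |v_rel|² = 1
v_rel×d = (0)·(8) − (1)·(-8) = 8
since m = R²·1 − 8²:  R² = (64 + 36) / 1 = 100
R = √100 = 10  ⇒  r_B = 10 − 2 = 8

rB=8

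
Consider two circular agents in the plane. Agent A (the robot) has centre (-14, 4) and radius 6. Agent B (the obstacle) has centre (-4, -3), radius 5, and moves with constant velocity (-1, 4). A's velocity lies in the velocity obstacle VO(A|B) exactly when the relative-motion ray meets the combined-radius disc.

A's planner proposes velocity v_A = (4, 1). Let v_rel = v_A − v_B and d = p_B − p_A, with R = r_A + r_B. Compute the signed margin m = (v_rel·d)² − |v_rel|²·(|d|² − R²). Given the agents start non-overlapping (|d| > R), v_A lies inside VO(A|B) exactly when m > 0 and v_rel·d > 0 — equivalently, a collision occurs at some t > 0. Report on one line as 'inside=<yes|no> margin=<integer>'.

d = (10, -7),  |d|² = 149;  R = 6+5 = 11,  c = 149−11² = 28
v_rel = (5, -3),  |v_rel|² = 34;  v_rel·d = (5)·(10) + (-3)·(-7) = 71
34·t² − 142·t + 28 = 0  ⇒  m = 71² − 34·28 = 4089
m = 4089 > 0,  v_rel·d = 71 > 0  ⇒  inside

inside=yes margin=4089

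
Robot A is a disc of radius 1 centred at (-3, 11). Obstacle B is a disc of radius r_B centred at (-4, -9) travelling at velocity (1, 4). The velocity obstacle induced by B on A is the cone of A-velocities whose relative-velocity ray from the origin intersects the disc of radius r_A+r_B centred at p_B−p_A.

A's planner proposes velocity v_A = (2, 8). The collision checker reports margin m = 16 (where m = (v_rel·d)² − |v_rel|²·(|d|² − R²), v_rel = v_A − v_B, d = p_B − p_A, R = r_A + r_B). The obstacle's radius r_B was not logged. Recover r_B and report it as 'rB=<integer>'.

m = 16
d = (-1, -20);  v_rel = (1, 4),  |v_rel|² = 17
v_rel×d = (1)·(-20) − (4)·(-1) = -16
since m = R²·17 − (-16)²:  R² = (256 + 16) / 17 = 16
R = √16 = 4  ⇒  r_B = 4 − 1 = 3

rB=3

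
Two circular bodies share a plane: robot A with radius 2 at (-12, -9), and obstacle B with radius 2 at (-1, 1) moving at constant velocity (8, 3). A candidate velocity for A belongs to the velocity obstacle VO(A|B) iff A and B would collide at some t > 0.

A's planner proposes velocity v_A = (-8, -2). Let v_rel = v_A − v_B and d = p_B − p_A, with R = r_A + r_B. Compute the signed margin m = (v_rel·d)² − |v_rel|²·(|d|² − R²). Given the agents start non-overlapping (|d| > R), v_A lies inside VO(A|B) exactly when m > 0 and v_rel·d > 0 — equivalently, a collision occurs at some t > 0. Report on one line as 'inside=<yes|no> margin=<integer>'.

d = (11, 10),  |d|² = 221;  R = 2+2 = 4,  c = 221−4² = 205
v_rel = (-16, -5),  |v_rel|² = 281;  v_rel·d = (-16)·(11) + (-5)·(10) = -226
281·t² + 452·t + 205 = 0  ⇒  m = (-226)² − 281·205 = -6529
m = -6529 < 0,  v_rel·d = -226 < 0  ⇒  outside

inside=no margin=-6529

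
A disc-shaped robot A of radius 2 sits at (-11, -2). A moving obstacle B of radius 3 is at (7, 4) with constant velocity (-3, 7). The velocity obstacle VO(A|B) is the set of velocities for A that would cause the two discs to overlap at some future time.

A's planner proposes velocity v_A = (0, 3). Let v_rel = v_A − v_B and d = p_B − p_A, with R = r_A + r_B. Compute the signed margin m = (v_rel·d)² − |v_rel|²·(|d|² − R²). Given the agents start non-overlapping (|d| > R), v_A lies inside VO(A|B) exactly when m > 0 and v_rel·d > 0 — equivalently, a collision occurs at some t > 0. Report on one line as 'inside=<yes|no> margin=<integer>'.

d = (18, 6),  |d|² = 360;  R = 2+3 = 5,  c = 360−5² = 335
v_rel = (3, -4),  |v_rel|² = 25;  v_rel·d = (3)·(18) + (-4)·(6) = 30
25·t² − 60·t + 335 = 0  ⇒  m = 30² − 25·335 = -7475
m = -7475 < 0,  v_rel·d = 30 > 0  ⇒  outside

inside=no margin=-7475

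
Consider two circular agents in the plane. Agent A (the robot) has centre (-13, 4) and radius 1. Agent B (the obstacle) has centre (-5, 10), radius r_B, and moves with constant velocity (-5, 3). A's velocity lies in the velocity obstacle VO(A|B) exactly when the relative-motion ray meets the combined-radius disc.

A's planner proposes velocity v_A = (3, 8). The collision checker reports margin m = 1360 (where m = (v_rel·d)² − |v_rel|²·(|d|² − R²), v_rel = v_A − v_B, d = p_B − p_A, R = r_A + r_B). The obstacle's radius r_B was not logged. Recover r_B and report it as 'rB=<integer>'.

m = 1360
d = (8, 6);  v_rel = (8, 5),  |v_rel|² = 89
v_rel×d = (8)·(6) − (5)·(8) = 8
since m = R²·89 − 8²:  R² = (64 + 1360) / 89 = 16
R = √16 = 4  ⇒  r_B = 4 − 1 = 3

rB=3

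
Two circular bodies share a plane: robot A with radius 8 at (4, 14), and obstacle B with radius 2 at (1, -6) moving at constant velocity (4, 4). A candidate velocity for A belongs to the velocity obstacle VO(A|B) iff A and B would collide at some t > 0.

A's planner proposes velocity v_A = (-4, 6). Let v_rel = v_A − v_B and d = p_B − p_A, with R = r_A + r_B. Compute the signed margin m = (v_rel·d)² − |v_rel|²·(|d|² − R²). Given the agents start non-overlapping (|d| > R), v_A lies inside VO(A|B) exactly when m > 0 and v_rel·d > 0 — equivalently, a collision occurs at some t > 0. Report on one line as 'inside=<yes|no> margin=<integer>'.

d = (-3, -20),  |d|² = 409;  R = 8+2 = 10,  c = 409−10² = 309
v_rel = (-8, 2),  |v_rel|² = 68;  v_rel·d = (-8)·(-3) + (2)·(-20) = -16
68·t² + 32·t + 309 = 0  ⇒  m = (-16)² − 68·309 = -20756
m = -20756 < 0,  v_rel·d = -16 < 0  ⇒  outside

inside=no margin=-20756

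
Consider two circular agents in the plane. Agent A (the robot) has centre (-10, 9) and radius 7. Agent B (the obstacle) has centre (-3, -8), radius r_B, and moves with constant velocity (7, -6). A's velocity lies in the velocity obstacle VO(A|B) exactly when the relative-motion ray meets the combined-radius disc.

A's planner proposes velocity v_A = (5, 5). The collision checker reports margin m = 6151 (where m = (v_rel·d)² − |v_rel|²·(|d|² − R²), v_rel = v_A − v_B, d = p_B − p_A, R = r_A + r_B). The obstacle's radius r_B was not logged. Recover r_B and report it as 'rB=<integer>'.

m = 6151
d = (7, -17);  v_rel = (-2, 11),  |v_rel|² = 125
v_rel×d = (-2)·(-17) − (11)·(7) = -43
since m = R²·125 − (-43)²:  R² = (1849 + 6151) / 125 = 64
R = √64 = 8  ⇒  r_B = 8 − 7 = 1

rB=1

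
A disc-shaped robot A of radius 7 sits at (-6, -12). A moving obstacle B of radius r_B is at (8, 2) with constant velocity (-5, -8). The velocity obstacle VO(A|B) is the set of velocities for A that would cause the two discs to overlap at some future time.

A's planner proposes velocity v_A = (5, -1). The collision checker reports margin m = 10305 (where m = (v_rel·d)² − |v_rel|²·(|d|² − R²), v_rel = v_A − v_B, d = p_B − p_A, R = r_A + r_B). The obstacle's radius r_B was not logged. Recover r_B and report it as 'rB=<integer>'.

m = 10305
d = (14, 14);  v_rel = (10, 7),  |v_rel|² = 149
v_rel×d = (10)·(14) − (7)·(14) = 42
since m = R²·149 − 42²:  R² = (1764 + 10305) / 149 = 81
R = √81 = 9  ⇒  r_B = 9 − 7 = 2

rB=2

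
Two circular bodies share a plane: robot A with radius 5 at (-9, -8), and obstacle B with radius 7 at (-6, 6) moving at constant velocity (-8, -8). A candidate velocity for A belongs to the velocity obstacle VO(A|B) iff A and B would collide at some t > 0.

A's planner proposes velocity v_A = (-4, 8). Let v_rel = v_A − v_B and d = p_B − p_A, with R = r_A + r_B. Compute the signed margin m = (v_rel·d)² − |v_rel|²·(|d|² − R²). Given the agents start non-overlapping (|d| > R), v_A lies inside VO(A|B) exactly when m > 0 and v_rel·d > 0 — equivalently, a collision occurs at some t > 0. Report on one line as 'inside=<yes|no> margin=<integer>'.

d = (3, 14),  |d|² = 205;  R = 5+7 = 12,  c = 205−12² = 61
v_rel = (4, 16),  |v_rel|² = 272;  v_rel·d = (4)·(3) + (16)·(14) = 236
272·t² − 472·t + 61 = 0  ⇒  m = 236² − 272·61 = 39104
m = 39104 > 0,  v_rel·d = 236 > 0  ⇒  inside

inside=yes margin=39104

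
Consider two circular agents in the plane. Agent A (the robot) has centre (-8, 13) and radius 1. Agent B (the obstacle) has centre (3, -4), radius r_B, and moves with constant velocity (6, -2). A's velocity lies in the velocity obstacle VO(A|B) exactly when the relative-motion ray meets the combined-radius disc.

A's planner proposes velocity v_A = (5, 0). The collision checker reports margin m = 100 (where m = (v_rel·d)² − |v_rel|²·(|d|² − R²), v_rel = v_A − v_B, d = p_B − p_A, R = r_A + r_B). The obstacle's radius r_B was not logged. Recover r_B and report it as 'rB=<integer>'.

m = 100
d = (11, -17);  v_rel = (-1, 2),  |v_rel|² = 5
v_rel×d = (-1)·(-17) − (2)·(11) = -5
since m = R²·5 − (-5)²:  R² = (25 + 100) / 5 = 25
R = √25 = 5  ⇒  r_B = 5 − 1 = 4

rB=4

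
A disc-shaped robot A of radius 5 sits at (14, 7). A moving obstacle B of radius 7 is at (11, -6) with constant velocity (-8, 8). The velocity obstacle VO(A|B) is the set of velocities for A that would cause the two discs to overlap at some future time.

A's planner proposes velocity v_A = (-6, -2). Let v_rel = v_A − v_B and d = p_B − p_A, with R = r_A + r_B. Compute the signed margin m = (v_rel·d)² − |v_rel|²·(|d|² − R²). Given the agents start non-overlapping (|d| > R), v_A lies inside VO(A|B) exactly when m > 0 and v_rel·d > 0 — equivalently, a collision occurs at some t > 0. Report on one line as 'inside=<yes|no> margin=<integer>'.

d = (-3, -13),  |d|² = 178;  R = 5+7 = 12,  c = 178−12² = 34
v_rel = (2, -10),  |v_rel|² = 104;  v_rel·d = (2)·(-3) + (-10)·(-13) = 124
104·t² − 248·t + 34 = 0  ⇒  m = 124² − 104·34 = 11840
m = 11840 > 0,  v_rel·d = 124 > 0  ⇒  inside

inside=yes margin=11840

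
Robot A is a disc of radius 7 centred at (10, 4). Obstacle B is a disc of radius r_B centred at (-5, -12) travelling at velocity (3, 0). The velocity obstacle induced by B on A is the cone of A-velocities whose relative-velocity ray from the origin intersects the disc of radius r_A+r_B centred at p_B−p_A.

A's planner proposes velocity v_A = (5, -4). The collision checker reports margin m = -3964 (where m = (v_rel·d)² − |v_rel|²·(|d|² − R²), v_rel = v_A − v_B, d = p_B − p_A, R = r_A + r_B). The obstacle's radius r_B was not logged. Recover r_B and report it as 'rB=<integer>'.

m = -3964
d = (-15, -16);  v_rel = (2, -4),  |v_rel|² = 20
v_rel×d = (2)·(-16) − (-4)·(-15) = -92
since m = R²·20 − (-92)²:  R² = (8464 + -3964) / 20 = 225
R = √225 = 15  ⇒  r_B = 15 − 7 = 8

rB=8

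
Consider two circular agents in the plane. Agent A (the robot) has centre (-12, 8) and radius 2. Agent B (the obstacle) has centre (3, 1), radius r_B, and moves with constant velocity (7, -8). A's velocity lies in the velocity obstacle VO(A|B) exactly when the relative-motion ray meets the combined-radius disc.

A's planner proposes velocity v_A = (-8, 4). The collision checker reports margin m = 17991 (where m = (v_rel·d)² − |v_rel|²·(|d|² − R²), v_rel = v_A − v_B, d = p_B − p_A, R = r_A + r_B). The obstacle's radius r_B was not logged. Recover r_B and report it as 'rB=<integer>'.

m = 17991
d = (15, -7);  v_rel = (-15, 12),  |v_rel|² = 369
v_rel×d = (-15)·(-7) − (12)·(15) = -75
since m = R²·369 − (-75)²:  R² = (5625 + 17991) / 369 = 64
R = √64 = 8  ⇒  r_B = 8 − 2 = 6

rB=6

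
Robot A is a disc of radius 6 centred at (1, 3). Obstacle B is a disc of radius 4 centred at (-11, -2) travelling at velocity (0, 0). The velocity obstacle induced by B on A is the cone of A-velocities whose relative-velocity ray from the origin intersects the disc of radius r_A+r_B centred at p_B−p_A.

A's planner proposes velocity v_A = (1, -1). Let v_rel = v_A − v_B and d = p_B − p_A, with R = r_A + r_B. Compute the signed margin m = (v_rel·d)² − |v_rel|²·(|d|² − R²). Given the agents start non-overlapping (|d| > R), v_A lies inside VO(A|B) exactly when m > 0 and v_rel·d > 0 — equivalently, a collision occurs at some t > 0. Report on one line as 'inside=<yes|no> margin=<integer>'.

d = (-12, -5),  |d|² = 169;  R = 6+4 = 10,  c = 169−10² = 69
v_rel = (1, -1),  |v_rel|² = 2;  v_rel·d = (1)·(-12) + (-1)·(-5) = -7
2·t² + 14·t + 69 = 0  ⇒  m = (-7)² − 2·69 = -89
m = -89 < 0,  v_rel·d = -7 < 0  ⇒  outside

inside=no margin=-89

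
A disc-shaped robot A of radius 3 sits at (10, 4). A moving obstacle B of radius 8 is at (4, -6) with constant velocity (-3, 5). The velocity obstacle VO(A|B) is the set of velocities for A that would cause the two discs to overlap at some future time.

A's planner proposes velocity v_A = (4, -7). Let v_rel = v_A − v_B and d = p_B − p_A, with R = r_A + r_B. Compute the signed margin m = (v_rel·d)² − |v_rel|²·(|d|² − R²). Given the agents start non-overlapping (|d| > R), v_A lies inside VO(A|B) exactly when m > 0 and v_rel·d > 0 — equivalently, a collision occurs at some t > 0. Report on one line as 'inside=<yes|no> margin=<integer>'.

d = (-6, -10),  |d|² = 136;  R = 3+8 = 11,  c = 136−11² = 15
v_rel = (7, -12),  |v_rel|² = 193;  v_rel·d = (7)·(-6) + (-12)·(-10) = 78
193·t² − 156·t + 15 = 0  ⇒  m = 78² − 193·15 = 3189
m = 3189 > 0,  v_rel·d = 78 > 0  ⇒  inside

inside=yes margin=3189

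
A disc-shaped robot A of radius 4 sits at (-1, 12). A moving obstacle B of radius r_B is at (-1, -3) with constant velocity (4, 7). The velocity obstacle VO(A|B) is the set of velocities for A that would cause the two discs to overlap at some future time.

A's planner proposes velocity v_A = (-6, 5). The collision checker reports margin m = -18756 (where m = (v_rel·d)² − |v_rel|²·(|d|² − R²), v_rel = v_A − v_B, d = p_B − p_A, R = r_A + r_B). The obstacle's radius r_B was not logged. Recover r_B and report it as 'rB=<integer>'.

m = -18756
d = (0, -15);  v_rel = (-10, -2),  |v_rel|² = 104
v_rel×d = (-10)·(-15) − (-2)·(0) = 150
since m = R²·104 − 150²:  R² = (22500 + -18756) / 104 = 36
R = √36 = 6  ⇒  r_B = 6 − 4 = 2

rB=2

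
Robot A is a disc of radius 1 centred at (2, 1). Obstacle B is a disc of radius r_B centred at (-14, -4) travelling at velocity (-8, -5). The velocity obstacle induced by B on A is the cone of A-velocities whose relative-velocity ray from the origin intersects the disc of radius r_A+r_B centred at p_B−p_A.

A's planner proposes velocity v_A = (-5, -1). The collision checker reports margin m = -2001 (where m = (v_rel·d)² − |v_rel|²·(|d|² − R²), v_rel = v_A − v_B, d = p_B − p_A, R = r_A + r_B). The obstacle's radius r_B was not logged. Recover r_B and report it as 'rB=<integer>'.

m = -2001
d = (-16, -5);  v_rel = (3, 4),  |v_rel|² = 25
v_rel×d = (3)·(-5) − (4)·(-16) = 49
since m = R²·25 − 49²:  R² = (2401 + -2001) / 25 = 16
R = √16 = 4  ⇒  r_B = 4 − 1 = 3

rB=3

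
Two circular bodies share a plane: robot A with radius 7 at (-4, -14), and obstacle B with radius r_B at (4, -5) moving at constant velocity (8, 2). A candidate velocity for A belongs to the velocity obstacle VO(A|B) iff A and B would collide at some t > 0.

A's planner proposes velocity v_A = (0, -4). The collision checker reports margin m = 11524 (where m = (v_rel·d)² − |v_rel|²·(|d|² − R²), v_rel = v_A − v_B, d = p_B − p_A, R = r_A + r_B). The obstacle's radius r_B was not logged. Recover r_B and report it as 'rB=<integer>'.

m = 11524
d = (8, 9);  v_rel = (-8, -6),  |v_rel|² = 100
v_rel×d = (-8)·(9) − (-6)·(8) = -24
since m = R²·100 − (-24)²:  R² = (576 + 11524) / 100 = 121
R = √121 = 11  ⇒  r_B = 11 − 7 = 4

rB=4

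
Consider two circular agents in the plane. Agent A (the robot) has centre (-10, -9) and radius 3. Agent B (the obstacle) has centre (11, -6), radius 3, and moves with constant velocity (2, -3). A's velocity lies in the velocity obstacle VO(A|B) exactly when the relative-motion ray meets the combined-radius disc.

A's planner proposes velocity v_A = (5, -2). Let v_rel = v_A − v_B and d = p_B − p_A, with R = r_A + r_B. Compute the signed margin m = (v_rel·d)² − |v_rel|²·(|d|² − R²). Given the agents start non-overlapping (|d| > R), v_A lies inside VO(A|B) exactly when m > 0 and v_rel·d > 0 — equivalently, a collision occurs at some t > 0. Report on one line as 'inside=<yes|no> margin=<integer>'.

d = (21, 3),  |d|² = 450;  R = 3+3 = 6,  c = 450−6² = 414
v_rel = (3, 1),  |v_rel|² = 10;  v_rel·d = (3)·(21) + (1)·(3) = 66
10·t² − 132·t + 414 = 0  ⇒  m = 66² − 10·414 = 216
m = 216 > 0,  v_rel·d = 66 > 0  ⇒  inside

inside=yes margin=216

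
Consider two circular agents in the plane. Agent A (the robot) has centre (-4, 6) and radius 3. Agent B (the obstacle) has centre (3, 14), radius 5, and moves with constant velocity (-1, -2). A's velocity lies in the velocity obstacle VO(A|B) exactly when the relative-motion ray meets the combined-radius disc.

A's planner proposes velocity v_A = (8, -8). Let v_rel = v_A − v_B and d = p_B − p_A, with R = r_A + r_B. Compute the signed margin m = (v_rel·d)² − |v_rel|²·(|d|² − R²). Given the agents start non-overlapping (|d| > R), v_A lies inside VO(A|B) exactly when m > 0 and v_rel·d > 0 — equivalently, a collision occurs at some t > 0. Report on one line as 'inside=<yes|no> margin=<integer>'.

d = (7, 8),  |d|² = 113;  R = 3+5 = 8,  c = 113−8² = 49
v_rel = (9, -6),  |v_rel|² = 117;  v_rel·d = (9)·(7) + (-6)·(8) = 15
117·t² − 30·t + 49 = 0  ⇒  m = 15² − 117·49 = -5508
m = -5508 < 0,  v_rel·d = 15 > 0  ⇒  outside

inside=no margin=-5508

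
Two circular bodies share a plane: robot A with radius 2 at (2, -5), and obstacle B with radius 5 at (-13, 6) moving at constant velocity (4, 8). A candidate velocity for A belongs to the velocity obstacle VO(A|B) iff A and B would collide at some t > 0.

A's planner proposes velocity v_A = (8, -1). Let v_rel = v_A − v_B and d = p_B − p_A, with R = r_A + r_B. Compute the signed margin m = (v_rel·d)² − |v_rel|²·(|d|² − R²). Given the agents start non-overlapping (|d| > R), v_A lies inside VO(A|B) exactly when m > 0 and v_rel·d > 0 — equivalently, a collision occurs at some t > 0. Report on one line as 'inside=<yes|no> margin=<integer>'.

d = (-15, 11),  |d|² = 346;  R = 2+5 = 7,  c = 346−7² = 297
v_rel = (4, -9),  |v_rel|² = 97;  v_rel·d = (4)·(-15) + (-9)·(11) = -159
97·t² + 318·t + 297 = 0  ⇒  m = (-159)² − 97·297 = -3528
m = -3528 < 0,  v_rel·d = -159 < 0  ⇒  outside

inside=no margin=-3528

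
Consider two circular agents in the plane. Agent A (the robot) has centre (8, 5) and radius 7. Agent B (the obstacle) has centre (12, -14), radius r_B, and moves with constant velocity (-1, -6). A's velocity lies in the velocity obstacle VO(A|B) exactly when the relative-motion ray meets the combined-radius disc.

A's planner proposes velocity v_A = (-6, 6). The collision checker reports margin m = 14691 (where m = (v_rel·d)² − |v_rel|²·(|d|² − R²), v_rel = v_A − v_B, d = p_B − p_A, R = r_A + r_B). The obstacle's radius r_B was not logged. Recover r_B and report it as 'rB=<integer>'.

m = 14691
d = (4, -19);  v_rel = (-5, 12),  |v_rel|² = 169
v_rel×d = (-5)·(-19) − (12)·(4) = 47
since m = R²·169 − 47²:  R² = (2209 + 14691) / 169 = 100
R = √100 = 10  ⇒  r_B = 10 − 7 = 3

rB=3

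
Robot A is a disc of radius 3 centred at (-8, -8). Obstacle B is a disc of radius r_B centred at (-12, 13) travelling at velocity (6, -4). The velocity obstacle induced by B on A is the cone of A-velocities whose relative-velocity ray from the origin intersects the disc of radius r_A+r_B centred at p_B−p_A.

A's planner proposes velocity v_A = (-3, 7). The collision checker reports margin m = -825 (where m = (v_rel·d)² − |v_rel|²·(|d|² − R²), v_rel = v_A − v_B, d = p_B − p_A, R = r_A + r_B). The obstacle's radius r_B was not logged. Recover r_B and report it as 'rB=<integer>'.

m = -825
d = (-4, 21);  v_rel = (-9, 11),  |v_rel|² = 202
v_rel×d = (-9)·(21) − (11)·(-4) = -145
since m = R²·202 − (-145)²:  R² = (21025 + -825) / 202 = 100
R = √100 = 10  ⇒  r_B = 10 − 3 = 7

rB=7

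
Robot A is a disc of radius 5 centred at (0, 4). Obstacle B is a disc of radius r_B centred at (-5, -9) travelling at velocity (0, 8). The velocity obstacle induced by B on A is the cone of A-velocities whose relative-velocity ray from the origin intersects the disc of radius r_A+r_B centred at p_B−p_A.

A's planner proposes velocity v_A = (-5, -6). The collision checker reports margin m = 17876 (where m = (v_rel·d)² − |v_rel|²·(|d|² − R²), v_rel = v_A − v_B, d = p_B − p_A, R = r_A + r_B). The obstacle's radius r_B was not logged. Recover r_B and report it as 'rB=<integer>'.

m = 17876
d = (-5, -13);  v_rel = (-5, -14),  |v_rel|² = 221
v_rel×d = (-5)·(-13) − (-14)·(-5) = -5
since m = R²·221 − (-5)²:  R² = (25 + 17876) / 221 = 81
R = √81 = 9  ⇒  r_B = 9 − 5 = 4

rB=4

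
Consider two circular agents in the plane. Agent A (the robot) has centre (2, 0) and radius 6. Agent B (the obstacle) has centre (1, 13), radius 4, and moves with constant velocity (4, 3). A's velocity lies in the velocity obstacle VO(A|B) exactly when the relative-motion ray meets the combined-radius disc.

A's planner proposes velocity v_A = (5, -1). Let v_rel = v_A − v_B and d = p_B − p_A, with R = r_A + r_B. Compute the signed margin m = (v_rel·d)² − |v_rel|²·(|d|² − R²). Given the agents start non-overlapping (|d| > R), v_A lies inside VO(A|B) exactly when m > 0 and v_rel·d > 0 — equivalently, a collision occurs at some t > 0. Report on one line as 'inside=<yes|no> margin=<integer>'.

d = (-1, 13),  |d|² = 170;  R = 6+4 = 10,  c = 170−10² = 70
v_rel = (1, -4),  |v_rel|² = 17;  v_rel·d = (1)·(-1) + (-4)·(13) = -53
17·t² + 106·t + 70 = 0  ⇒  m = (-53)² − 17·70 = 1619
m = 1619 > 0,  v_rel·d = -53 < 0  ⇒  outside

inside=no margin=1619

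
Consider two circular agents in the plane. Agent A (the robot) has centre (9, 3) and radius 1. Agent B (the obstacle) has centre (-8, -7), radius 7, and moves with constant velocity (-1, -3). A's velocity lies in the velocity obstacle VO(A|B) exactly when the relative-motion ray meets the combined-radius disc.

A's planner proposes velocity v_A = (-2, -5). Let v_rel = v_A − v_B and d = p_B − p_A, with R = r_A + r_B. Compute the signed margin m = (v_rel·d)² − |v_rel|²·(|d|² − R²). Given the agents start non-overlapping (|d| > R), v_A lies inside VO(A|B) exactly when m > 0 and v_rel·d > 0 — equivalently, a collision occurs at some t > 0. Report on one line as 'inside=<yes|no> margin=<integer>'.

d = (-17, -10),  |d|² = 389;  R = 1+7 = 8,  c = 389−8² = 325
v_rel = (-1, -2),  |v_rel|² = 5;  v_rel·d = (-1)·(-17) + (-2)·(-10) = 37
5·t² − 74·t + 325 = 0  ⇒  m = 37² − 5·325 = -256
m = -256 < 0,  v_rel·d = 37 > 0  ⇒  outside

inside=no margin=-256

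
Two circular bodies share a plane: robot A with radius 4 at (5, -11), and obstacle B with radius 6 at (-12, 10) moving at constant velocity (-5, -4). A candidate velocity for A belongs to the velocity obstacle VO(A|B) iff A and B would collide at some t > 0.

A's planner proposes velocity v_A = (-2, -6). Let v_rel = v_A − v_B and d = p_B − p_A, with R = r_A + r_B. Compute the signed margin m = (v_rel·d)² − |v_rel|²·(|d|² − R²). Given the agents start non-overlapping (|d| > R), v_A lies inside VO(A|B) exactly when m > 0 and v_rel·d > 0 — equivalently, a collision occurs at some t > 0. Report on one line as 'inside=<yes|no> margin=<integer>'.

d = (-17, 21),  |d|² = 730;  R = 4+6 = 10,  c = 730−10² = 630
v_rel = (3, -2),  |v_rel|² = 13;  v_rel·d = (3)·(-17) + (-2)·(21) = -93
13·t² + 186·t + 630 = 0  ⇒  m = (-93)² − 13·630 = 459
m = 459 > 0,  v_rel·d = -93 < 0  ⇒  outside

inside=no margin=459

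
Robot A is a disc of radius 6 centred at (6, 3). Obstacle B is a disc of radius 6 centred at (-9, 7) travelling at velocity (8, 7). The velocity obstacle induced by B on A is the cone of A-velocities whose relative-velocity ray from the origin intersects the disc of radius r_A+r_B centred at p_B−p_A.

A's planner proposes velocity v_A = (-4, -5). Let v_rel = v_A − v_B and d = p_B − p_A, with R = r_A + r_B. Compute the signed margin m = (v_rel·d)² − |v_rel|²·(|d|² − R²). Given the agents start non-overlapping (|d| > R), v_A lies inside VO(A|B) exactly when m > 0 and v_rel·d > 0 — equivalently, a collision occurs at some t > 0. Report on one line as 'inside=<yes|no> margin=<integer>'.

d = (-15, 4),  |d|² = 241;  R = 6+6 = 12,  c = 241−12² = 97
v_rel = (-12, -12),  |v_rel|² = 288;  v_rel·d = (-12)·(-15) + (-12)·(4) = 132
288·t² − 264·t + 97 = 0  ⇒  m = 132² − 288·97 = -10512
m = -10512 < 0,  v_rel·d = 132 > 0  ⇒  outside

inside=no margin=-10512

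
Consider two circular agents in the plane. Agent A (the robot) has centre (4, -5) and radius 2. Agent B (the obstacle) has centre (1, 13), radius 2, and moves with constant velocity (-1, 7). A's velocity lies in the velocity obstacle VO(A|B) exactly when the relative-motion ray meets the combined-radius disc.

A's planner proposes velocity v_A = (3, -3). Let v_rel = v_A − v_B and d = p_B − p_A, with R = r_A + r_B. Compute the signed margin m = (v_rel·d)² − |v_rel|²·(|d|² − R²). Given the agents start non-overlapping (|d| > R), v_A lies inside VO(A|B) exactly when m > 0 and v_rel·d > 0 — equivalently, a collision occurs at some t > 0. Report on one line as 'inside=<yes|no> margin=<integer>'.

d = (-3, 18),  |d|² = 333;  R = 2+2 = 4,  c = 333−4² = 317
v_rel = (4, -10),  |v_rel|² = 116;  v_rel·d = (4)·(-3) + (-10)·(18) = -192
116·t² + 384·t + 317 = 0  ⇒  m = (-192)² − 116·317 = 92
m = 92 > 0,  v_rel·d = -192 < 0  ⇒  outside

inside=no margin=92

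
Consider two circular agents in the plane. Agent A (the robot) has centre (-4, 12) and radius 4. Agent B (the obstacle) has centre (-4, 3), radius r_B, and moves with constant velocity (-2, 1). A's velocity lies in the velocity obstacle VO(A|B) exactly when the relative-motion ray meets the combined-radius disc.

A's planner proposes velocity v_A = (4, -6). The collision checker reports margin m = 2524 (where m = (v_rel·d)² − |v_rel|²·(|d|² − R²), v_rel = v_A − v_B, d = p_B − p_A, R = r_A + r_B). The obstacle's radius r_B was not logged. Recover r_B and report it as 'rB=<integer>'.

m = 2524
d = (0, -9);  v_rel = (6, -7),  |v_rel|² = 85
v_rel×d = (6)·(-9) − (-7)·(0) = -54
since m = R²·85 − (-54)²:  R² = (2916 + 2524) / 85 = 64
R = √64 = 8  ⇒  r_B = 8 − 4 = 4

rB=4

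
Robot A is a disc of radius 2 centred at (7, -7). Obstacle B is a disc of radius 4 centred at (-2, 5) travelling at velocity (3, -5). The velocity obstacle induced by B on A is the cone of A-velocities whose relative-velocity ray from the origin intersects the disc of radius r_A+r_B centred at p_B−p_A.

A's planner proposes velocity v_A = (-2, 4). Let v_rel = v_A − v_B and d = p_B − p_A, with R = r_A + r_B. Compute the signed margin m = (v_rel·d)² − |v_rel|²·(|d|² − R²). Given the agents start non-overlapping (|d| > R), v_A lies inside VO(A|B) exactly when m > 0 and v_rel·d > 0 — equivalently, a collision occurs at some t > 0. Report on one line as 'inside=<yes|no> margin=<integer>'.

d = (-9, 12),  |d|² = 225;  R = 2+4 = 6,  c = 225−6² = 189
v_rel = (-5, 9),  |v_rel|² = 106;  v_rel·d = (-5)·(-9) + (9)·(12) = 153
106·t² − 306·t + 189 = 0  ⇒  m = 153² − 106·189 = 3375
m = 3375 > 0,  v_rel·d = 153 > 0  ⇒  inside

inside=yes margin=3375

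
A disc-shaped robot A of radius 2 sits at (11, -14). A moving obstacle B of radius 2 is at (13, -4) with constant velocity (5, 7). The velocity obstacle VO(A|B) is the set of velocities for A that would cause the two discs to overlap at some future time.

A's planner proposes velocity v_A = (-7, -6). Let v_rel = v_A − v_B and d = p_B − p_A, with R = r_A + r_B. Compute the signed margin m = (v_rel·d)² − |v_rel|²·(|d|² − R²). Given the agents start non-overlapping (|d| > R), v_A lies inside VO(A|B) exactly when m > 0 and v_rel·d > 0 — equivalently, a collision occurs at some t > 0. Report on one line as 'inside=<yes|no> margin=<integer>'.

d = (2, 10),  |d|² = 104;  R = 2+2 = 4,  c = 104−4² = 88
v_rel = (-12, -13),  |v_rel|² = 313;  v_rel·d = (-12)·(2) + (-13)·(10) = -154
313·t² + 308·t + 88 = 0  ⇒  m = (-154)² − 313·88 = -3828
m = -3828 < 0,  v_rel·d = -154 < 0  ⇒  outside

inside=no margin=-3828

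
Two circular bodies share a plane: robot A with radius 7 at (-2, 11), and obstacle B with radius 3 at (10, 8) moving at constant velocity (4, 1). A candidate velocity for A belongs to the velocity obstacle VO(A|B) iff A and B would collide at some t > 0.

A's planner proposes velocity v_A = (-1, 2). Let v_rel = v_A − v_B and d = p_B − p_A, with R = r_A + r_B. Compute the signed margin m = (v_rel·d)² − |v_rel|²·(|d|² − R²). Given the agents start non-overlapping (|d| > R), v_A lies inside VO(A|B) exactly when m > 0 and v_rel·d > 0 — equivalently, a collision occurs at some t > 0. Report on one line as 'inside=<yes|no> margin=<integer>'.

d = (12, -3),  |d|² = 153;  R = 7+3 = 10,  c = 153−10² = 53
v_rel = (-5, 1),  |v_rel|² = 26;  v_rel·d = (-5)·(12) + (1)·(-3) = -63
26·t² + 126·t + 53 = 0  ⇒  m = (-63)² − 26·53 = 2591
m = 2591 > 0,  v_rel·d = -63 < 0  ⇒  outside

inside=no margin=2591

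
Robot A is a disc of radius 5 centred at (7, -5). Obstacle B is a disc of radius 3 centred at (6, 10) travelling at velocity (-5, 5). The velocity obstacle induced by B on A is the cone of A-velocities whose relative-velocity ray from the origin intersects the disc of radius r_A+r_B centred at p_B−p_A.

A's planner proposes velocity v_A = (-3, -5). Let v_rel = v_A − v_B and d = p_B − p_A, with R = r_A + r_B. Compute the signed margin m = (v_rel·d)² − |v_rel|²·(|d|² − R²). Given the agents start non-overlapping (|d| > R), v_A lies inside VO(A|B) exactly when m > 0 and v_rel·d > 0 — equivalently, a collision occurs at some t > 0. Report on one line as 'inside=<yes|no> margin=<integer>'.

d = (-1, 15),  |d|² = 226;  R = 5+3 = 8,  c = 226−8² = 162
v_rel = (2, -10),  |v_rel|² = 104;  v_rel·d = (2)·(-1) + (-10)·(15) = -152
104·t² + 304·t + 162 = 0  ⇒  m = (-152)² − 104·162 = 6256
m = 6256 > 0,  v_rel·d = -152 < 0  ⇒  outside

inside=no margin=6256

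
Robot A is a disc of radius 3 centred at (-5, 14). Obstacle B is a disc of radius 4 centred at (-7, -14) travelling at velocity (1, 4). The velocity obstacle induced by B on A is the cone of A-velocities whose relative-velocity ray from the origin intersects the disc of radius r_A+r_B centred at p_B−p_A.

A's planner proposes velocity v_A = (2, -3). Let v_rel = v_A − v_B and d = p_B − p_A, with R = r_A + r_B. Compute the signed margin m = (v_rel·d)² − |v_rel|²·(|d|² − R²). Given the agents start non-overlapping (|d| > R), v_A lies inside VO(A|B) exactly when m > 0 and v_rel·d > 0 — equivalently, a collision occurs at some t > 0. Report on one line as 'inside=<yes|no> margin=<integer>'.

d = (-2, -28),  |d|² = 788;  R = 3+4 = 7,  c = 788−7² = 739
v_rel = (1, -7),  |v_rel|² = 50;  v_rel·d = (1)·(-2) + (-7)·(-28) = 194
50·t² − 388·t + 739 = 0  ⇒  m = 194² − 50·739 = 686
m = 686 > 0,  v_rel·d = 194 > 0  ⇒  inside

inside=yes margin=686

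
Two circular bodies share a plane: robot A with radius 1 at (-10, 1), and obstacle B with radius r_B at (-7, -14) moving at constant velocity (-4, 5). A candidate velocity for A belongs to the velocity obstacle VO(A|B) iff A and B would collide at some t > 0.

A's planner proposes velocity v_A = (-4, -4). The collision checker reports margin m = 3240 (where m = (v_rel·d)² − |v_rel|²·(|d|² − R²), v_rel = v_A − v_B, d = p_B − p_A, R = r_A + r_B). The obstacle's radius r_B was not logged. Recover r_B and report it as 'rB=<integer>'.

m = 3240
d = (3, -15);  v_rel = (0, -9),  |v_rel|² = 81
v_rel×d = (0)·(-15) − (-9)·(3) = 27
since m = R²·81 − 27²:  R² = (729 + 3240) / 81 = 49
R = √49 = 7  ⇒  r_B = 7 − 1 = 6

rB=6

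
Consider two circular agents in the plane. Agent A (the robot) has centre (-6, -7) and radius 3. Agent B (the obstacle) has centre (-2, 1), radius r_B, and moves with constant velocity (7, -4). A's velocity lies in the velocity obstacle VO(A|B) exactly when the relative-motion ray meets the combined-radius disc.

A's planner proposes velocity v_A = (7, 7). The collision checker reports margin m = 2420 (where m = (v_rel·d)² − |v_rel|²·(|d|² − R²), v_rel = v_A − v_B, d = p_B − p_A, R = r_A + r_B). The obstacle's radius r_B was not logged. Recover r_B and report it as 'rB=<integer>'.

m = 2420
d = (4, 8);  v_rel = (0, 11),  |v_rel|² = 121
v_rel×d = (0)·(8) − (11)·(4) = -44
since m = R²·121 − (-44)²:  R² = (1936 + 2420) / 121 = 36
R = √36 = 6  ⇒  r_B = 6 − 3 = 3

rB=3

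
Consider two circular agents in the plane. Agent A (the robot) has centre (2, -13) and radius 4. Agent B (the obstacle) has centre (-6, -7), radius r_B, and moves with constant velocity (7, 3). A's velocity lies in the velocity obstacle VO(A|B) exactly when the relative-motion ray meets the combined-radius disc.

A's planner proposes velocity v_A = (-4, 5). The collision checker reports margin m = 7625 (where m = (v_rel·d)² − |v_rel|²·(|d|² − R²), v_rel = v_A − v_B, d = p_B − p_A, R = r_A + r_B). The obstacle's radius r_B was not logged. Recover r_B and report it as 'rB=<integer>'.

m = 7625
d = (-8, 6);  v_rel = (-11, 2),  |v_rel|² = 125
v_rel×d = (-11)·(6) − (2)·(-8) = -50
since m = R²·125 − (-50)²:  R² = (2500 + 7625) / 125 = 81
R = √81 = 9  ⇒  r_B = 9 − 4 = 5

rB=5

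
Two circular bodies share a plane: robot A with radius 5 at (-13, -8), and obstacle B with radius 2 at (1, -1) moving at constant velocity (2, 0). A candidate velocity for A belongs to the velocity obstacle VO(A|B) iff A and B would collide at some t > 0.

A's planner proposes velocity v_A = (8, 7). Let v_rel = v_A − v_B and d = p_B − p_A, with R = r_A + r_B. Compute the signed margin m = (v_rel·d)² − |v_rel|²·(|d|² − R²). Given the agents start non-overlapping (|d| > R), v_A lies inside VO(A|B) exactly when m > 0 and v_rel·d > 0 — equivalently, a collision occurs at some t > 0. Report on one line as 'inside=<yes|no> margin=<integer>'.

d = (14, 7),  |d|² = 245;  R = 5+2 = 7,  c = 245−7² = 196
v_rel = (6, 7),  |v_rel|² = 85;  v_rel·d = (6)·(14) + (7)·(7) = 133
85·t² − 266·t + 196 = 0  ⇒  m = 133² − 85·196 = 1029
m = 1029 > 0,  v_rel·d = 133 > 0  ⇒  inside

inside=yes margin=1029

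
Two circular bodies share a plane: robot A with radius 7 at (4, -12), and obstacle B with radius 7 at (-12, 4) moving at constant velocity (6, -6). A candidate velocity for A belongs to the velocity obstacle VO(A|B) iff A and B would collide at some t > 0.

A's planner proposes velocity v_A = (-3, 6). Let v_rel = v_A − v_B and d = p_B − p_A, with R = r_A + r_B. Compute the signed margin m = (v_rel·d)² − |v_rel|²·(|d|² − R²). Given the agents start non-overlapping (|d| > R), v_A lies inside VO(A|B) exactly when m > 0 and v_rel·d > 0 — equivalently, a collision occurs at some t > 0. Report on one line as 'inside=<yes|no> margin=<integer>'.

d = (-16, 16),  |d|² = 512;  R = 7+7 = 14,  c = 512−14² = 316
v_rel = (-9, 12),  |v_rel|² = 225;  v_rel·d = (-9)·(-16) + (12)·(16) = 336
225·t² − 672·t + 316 = 0  ⇒  m = 336² − 225·316 = 41796
m = 41796 > 0,  v_rel·d = 336 > 0  ⇒  inside

inside=yes margin=41796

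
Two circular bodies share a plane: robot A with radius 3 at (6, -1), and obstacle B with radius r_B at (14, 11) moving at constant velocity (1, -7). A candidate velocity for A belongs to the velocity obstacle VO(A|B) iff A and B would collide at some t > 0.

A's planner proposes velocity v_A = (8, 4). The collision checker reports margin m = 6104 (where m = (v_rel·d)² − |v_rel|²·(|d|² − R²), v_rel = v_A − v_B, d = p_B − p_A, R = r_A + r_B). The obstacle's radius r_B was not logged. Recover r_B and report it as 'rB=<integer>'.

m = 6104
d = (8, 12);  v_rel = (7, 11),  |v_rel|² = 170
v_rel×d = (7)·(12) − (11)·(8) = -4
since m = R²·170 − (-4)²:  R² = (16 + 6104) / 170 = 36
R = √36 = 6  ⇒  r_B = 6 − 3 = 3

rB=3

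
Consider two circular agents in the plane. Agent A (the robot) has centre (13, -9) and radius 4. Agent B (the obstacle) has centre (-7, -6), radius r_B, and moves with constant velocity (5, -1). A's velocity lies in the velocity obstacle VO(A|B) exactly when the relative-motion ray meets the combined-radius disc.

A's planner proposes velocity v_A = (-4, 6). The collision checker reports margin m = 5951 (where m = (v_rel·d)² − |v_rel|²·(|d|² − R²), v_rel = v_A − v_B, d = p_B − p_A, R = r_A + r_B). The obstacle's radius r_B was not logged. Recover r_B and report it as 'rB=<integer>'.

m = 5951
d = (-20, 3);  v_rel = (-9, 7),  |v_rel|² = 130
v_rel×d = (-9)·(3) − (7)·(-20) = 113
since m = R²·130 − 113²:  R² = (12769 + 5951) / 130 = 144
R = √144 = 12  ⇒  r_B = 12 − 4 = 8

rB=8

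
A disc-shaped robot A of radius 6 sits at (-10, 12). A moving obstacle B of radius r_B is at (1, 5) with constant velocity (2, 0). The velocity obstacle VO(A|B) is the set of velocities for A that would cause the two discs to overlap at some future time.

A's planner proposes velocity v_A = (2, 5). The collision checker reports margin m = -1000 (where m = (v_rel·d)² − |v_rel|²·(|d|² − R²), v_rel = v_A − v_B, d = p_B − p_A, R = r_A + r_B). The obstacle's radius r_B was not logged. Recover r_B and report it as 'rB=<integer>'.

m = -1000
d = (11, -7);  v_rel = (0, 5),  |v_rel|² = 25
v_rel×d = (0)·(-7) − (5)·(11) = -55
since m = R²·25 − (-55)²:  R² = (3025 + -1000) / 25 = 81
R = √81 = 9  ⇒  r_B = 9 − 6 = 3

rB=3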